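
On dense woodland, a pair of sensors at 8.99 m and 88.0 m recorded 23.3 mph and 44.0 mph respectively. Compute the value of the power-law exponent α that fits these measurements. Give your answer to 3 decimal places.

α ≈ 0.279

Power law: V₂/V₁ = (z₂/z₁)^α ⇒ α = ln(V₂/V₁) / ln(z₂/z₁)
α = ln(44.0/23.3) / ln(88.0/8.99) = ln(1.8884) / ln(9.7887)
  = 0.63574 / 2.28122 = 0.27868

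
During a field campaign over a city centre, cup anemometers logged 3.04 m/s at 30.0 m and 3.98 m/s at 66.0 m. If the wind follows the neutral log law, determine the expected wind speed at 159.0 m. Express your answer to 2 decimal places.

Log law: V ∝ ln(z/z₀). From the pair, with r = V₁/V₂ = 0.76382,
ln z₀ = (ln z₁ − r·ln z₂)/(1 − r) = (3.4012 − 0.76382×4.1897)/0.23618 = 0.8513 → z₀ = 2.343 m
V₃ = V₁ · ln(z₃/z₀)/ln(z₁/z₀) = 3.04 × 4.2176/2.5499 = 5.0282 m/s

5.03 m/s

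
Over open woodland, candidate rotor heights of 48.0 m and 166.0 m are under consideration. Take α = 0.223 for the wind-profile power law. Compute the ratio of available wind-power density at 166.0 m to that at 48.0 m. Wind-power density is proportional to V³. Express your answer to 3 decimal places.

2.294

Speed ratio: V_B/V_A = (z_B/z_A)^α = (166.0/48.0)^0.223 = (3.4583)^0.223 = 1.31876
Power-density ratio: P_B/P_A = (V_B/V_A)³ = (1.31876)³ = 2.29352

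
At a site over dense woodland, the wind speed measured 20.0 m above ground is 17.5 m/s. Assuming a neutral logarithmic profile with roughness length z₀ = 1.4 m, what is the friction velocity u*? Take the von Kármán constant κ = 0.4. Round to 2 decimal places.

u* ≈ 2.63 m/s

Log law: V(z) = (u*/κ) · ln(z/z₀) ⇒ u* = κ · V / ln(z/z₀)
u* = 0.4 × 17.5 / ln(20.0/1.4) = 0.4 × 17.5 / 2.6593
   = 7.0000 / 2.6593 = 2.6323 m/s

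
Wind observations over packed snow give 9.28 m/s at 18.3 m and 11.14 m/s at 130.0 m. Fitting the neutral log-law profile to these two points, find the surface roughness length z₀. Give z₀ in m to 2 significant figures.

Log law: V(z) ∝ ln(z/z₀). With r = V₁/V₂ = 9.28/11.14 = 0.83303,
r · ln(z₂/z₀) = ln(z₁/z₀) ⇒ ln z₀ = (ln z₁ − r·ln z₂)/(1 − r)
ln z₀ = (2.90690 − 0.83303×4.86753) / 0.16697 = -6.8752
z₀ = exp(-6.8752) = 0.001033 m

z₀ ≈ 0.0010 m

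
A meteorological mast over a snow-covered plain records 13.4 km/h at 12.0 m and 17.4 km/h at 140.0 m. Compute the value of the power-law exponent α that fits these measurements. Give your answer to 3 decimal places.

α ≈ 0.106

Power law: V₂/V₁ = (z₂/z₁)^α ⇒ α = ln(V₂/V₁) / ln(z₂/z₁)
α = ln(17.4/13.4) / ln(140.0/12.0) = ln(1.2985) / ln(11.6667)
  = 0.26122 / 2.45674 = 0.10633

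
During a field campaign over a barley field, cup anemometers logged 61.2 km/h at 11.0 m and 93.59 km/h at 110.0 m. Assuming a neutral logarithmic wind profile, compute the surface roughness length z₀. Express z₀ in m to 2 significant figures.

Log law: V(z) ∝ ln(z/z₀). With r = V₁/V₂ = 61.2/93.59 = 0.65392,
r · ln(z₂/z₀) = ln(z₁/z₀) ⇒ ln z₀ = (ln z₁ − r·ln z₂)/(1 − r)
ln z₀ = (2.39790 − 0.65392×4.70048) / 0.34608 = -1.9528
z₀ = exp(-1.9528) = 0.1419 m

z₀ ≈ 0.14 m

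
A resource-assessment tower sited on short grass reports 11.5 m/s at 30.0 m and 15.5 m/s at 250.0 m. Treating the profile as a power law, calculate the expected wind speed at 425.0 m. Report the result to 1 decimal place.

16.7 m/s

First find α: α = ln(V₂/V₁)/ln(z₂/z₁) = ln(15.5/11.5)/ln(250.0/30.0) = 0.29849/2.12026 = 0.1408
Extrapolate from 250.0 m to 425.0 m: V₃ = 15.5 × (425.0/250.0)^0.1408 = 15.5 × 1.0776 = 16.7022 m/s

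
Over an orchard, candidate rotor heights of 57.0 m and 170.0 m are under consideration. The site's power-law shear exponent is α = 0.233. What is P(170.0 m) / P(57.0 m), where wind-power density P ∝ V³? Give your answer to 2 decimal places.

2.15

Speed ratio: V_B/V_A = (z_B/z_A)^α = (170.0/57.0)^0.233 = (2.9825)^0.233 = 1.28996
Power-density ratio: P_B/P_A = (V_B/V_A)³ = (1.28996)³ = 2.14648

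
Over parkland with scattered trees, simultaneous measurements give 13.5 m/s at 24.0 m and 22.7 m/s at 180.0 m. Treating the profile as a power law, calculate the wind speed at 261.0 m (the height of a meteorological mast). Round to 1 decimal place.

First find α: α = ln(V₂/V₁)/ln(z₂/z₁) = ln(22.7/13.5)/ln(180.0/24.0) = 0.51968/2.01490 = 0.2579
Extrapolate from 180.0 m to 261.0 m: V₃ = 22.7 × (261.0/180.0)^0.2579 = 22.7 × 1.1006 = 24.9830 m/s

25.0 m/s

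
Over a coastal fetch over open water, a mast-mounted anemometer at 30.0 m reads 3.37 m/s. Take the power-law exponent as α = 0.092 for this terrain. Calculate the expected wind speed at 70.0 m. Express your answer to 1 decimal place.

Power-law profile: V₂ = V₁ · (z₂/z₁)^α
V₂ = 3.37 × (70.0/30.0)^0.092 = 3.37 × (2.3333)^0.092
    = 3.37 × 1.0811 = 3.6432 m/s

3.6 m/s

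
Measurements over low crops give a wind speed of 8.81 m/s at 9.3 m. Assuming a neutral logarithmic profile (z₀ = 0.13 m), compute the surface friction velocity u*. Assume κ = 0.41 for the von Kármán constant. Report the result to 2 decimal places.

u* ≈ 0.85 m/s

Log law: V(z) = (u*/κ) · ln(z/z₀) ⇒ u* = κ · V / ln(z/z₀)
u* = 0.41 × 8.81 / ln(9.3/0.13) = 0.41 × 8.81 / 4.2702
   = 3.6121 / 4.2702 = 0.8459 m/s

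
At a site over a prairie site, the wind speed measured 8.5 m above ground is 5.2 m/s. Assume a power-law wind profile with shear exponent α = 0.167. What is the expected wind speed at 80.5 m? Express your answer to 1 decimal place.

Power-law profile: V₂ = V₁ · (z₂/z₁)^α
V₂ = 5.2 × (80.5/8.5)^0.167 = 5.2 × (9.4706)^0.167
    = 5.2 × 1.4556 = 7.5693 m/s

7.6 m/s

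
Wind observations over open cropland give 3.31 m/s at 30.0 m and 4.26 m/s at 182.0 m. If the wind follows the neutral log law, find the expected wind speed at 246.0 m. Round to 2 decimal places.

4.42 m/s

Log law: V ∝ ln(z/z₀). From the pair, with r = V₁/V₂ = 0.77700,
ln z₀ = (ln z₁ − r·ln z₂)/(1 − r) = (3.4012 − 0.77700×5.2040)/0.22300 = -2.8802 → z₀ = 0.05613 m
V₃ = V₁ · ln(z₃/z₀)/ln(z₁/z₀) = 3.31 × 8.3855/6.2814 = 4.4188 m/s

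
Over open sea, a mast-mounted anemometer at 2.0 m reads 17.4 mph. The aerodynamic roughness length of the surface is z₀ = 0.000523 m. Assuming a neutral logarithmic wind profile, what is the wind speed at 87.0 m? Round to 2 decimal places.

25.36 mph

Log law: V(z) ∝ ln(z/z₀), so V₂/V₁ = ln(z₂/z₀) / ln(z₁/z₀).
ln(87.0/0.000523) = 12.0218, ln(2.0/0.000523) = 8.2491
V₂ = 17.4 × 12.0218/8.2491 = 17.4 × 1.4574 = 25.3580 mph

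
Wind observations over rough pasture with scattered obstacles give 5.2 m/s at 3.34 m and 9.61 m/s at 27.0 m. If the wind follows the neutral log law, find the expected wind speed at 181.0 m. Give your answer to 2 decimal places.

13.62 m/s

Log law: V ∝ ln(z/z₀). From the pair, with r = V₁/V₂ = 0.54110,
ln z₀ = (ln z₁ − r·ln z₂)/(1 − r) = (1.2060 − 0.54110×3.2958)/0.45890 = -1.2583 → z₀ = 0.2841 m
V₃ = V₁ · ln(z₃/z₀)/ln(z₁/z₀) = 5.2 × 6.4568/2.4642 = 13.6250 m/s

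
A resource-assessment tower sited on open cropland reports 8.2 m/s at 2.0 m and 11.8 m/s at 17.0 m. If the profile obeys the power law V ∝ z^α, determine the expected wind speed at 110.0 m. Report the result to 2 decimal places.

16.21 m/s

First find α: α = ln(V₂/V₁)/ln(z₂/z₁) = ln(11.8/8.2)/ln(17.0/2.0) = 0.36397/2.14007 = 0.1701
Extrapolate from 17.0 m to 110.0 m: V₃ = 11.8 × (110.0/17.0)^0.1701 = 11.8 × 1.3738 = 16.2107 m/s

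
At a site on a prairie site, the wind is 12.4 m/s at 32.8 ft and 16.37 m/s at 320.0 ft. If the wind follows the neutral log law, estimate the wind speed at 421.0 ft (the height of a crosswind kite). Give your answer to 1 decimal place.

16.8 m/s

Log law: V ∝ ln(z/z₀). From the pair, with r = V₁/V₂ = 0.75748,
ln z₀ = (ln z₁ − r·ln z₂)/(1 − r) = (3.4904 − 0.75748×5.7683)/0.24252 = -3.6244 → z₀ = 0.02667 ft
V₃ = V₁ · ln(z₃/z₀)/ln(z₁/z₀) = 12.4 × 9.6670/7.1148 = 16.8481 m/s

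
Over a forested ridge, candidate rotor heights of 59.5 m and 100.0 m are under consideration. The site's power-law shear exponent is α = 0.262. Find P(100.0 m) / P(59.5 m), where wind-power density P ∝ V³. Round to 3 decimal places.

Speed ratio: V_B/V_A = (z_B/z_A)^α = (100.0/59.5)^0.262 = (1.6807)^0.262 = 1.14571
Power-density ratio: P_B/P_A = (V_B/V_A)³ = (1.14571)³ = 1.50394

1.504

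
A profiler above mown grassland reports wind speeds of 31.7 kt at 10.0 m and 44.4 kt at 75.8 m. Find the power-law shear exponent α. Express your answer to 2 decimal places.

Power law: V₂/V₁ = (z₂/z₁)^α ⇒ α = ln(V₂/V₁) / ln(z₂/z₁)
α = ln(44.4/31.7) / ln(75.8/10.0) = ln(1.4006) / ln(7.5800)
  = 0.33692 / 2.02551 = 0.16634

α ≈ 0.17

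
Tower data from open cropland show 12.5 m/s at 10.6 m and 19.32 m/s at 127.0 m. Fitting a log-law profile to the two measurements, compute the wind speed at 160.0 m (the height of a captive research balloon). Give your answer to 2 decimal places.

Log law: V ∝ ln(z/z₀). From the pair, with r = V₁/V₂ = 0.64700,
ln z₀ = (ln z₁ − r·ln z₂)/(1 − r) = (2.3609 − 0.64700×4.8442)/0.35300 = -2.1907 → z₀ = 0.1118 m
V₃ = V₁ · ln(z₃/z₀)/ln(z₁/z₀) = 12.5 × 7.2659/4.5516 = 19.9544 m/s

19.95 m/s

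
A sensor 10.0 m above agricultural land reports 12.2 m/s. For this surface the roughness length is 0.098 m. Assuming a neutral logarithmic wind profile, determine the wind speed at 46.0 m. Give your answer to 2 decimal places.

16.23 m/s

Log law: V(z) ∝ ln(z/z₀), so V₂/V₁ = ln(z₂/z₀) / ln(z₁/z₀).
ln(46.0/0.098) = 6.1514, ln(10.0/0.098) = 4.6254
V₂ = 12.2 × 6.1514/4.6254 = 12.2 × 1.3299 = 16.2252 m/s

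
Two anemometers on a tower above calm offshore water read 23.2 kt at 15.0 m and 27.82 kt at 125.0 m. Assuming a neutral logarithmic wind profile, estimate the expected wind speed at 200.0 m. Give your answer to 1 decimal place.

Log law: V ∝ ln(z/z₀). From the pair, with r = V₁/V₂ = 0.83393,
ln z₀ = (ln z₁ − r·ln z₂)/(1 − r) = (2.7081 − 0.83393×4.8283)/0.16607 = -7.9392 → z₀ = 0.0003565 m
V₃ = V₁ · ln(z₃/z₀)/ln(z₁/z₀) = 23.2 × 13.2375/10.6472 = 28.8441 kt

28.8 kt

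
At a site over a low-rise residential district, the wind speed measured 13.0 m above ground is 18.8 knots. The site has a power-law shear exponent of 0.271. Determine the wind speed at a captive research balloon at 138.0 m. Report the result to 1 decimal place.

35.7 knots

Power-law profile: V₂ = V₁ · (z₂/z₁)^α
V₂ = 18.8 × (138.0/13.0)^0.271 = 18.8 × (10.6154)^0.271
    = 18.8 × 1.8968 = 35.6604 knots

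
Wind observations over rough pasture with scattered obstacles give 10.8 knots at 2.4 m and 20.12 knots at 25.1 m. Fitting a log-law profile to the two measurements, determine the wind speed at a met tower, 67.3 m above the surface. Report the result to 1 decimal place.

Log law: V ∝ ln(z/z₀). From the pair, with r = V₁/V₂ = 0.53678,
ln z₀ = (ln z₁ − r·ln z₂)/(1 − r) = (0.8755 − 0.53678×3.2229)/0.46322 = -1.8447 → z₀ = 0.1581 m
V₃ = V₁ · ln(z₃/z₀)/ln(z₁/z₀) = 10.8 × 6.0539/2.7202 = 24.0359 knots

24.0 knots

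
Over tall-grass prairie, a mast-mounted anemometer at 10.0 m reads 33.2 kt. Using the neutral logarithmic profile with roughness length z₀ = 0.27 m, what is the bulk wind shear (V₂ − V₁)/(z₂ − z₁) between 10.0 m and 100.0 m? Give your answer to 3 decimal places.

Log law: V₂ = V₁ · ln(z₂/z₀)/ln(z₁/z₀) = 33.2 × 5.9145/3.6119 = 54.3649 kt
ΔV/Δz = (54.3649 − 33.2)/(100.0 − 10.0) = 21.1649/90.0000 = 0.23517 kt/m

0.235 kt/m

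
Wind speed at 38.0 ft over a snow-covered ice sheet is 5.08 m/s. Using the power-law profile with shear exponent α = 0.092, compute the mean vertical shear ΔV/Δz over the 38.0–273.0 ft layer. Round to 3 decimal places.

Power law: V₂ = V₁ · (z₂/z₁)^α = 5.08 × (7.1842)^0.092 = 6.0905 m/s
ΔV/Δz = (6.0905 − 5.08)/(273.0 − 38.0) = 1.0105/235.0000 = 0.00430 m/s/ft

0.004 m/s/ft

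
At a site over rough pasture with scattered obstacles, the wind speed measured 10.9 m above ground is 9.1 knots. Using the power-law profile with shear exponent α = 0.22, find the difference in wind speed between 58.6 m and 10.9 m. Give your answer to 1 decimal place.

Power law: V₂ = V₁ · (z₂/z₁)^α = 9.1 × (5.3761)^0.22 = 13.1748 knots
ΔV = 13.1748 − 9.1 = 4.0748 knots

4.1 knots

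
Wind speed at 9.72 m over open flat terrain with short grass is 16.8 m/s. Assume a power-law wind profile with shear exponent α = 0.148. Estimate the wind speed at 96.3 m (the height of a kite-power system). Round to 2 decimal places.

Power-law profile: V₂ = V₁ · (z₂/z₁)^α
V₂ = 16.8 × (96.3/9.72)^0.148 = 16.8 × (9.9074)^0.148
    = 16.8 × 1.4041 = 23.5891 m/s

23.59 m/s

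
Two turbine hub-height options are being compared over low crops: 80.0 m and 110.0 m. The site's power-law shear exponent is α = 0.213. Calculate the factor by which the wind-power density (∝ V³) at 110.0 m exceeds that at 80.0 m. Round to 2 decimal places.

1.23

Speed ratio: V_B/V_A = (z_B/z_A)^α = (110.0/80.0)^0.213 = (1.3750)^0.213 = 1.07018
Power-density ratio: P_B/P_A = (V_B/V_A)³ = (1.07018)³ = 1.22568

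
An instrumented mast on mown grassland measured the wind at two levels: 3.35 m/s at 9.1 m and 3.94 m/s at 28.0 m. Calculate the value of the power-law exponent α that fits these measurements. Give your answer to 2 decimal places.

Power law: V₂/V₁ = (z₂/z₁)^α ⇒ α = ln(V₂/V₁) / ln(z₂/z₁)
α = ln(3.94/3.35) / ln(28.0/9.1) = ln(1.1761) / ln(3.0769)
  = 0.16222 / 1.12393 = 0.14433

α ≈ 0.14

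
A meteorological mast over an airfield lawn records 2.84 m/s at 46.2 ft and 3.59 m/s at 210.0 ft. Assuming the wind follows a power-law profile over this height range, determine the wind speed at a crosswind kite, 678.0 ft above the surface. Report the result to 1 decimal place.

4.3 m/s

First find α: α = ln(V₂/V₁)/ln(z₂/z₁) = ln(3.59/2.84)/ln(210.0/46.2) = 0.23435/1.51413 = 0.1548
Extrapolate from 210.0 ft to 678.0 ft: V₃ = 3.59 × (678.0/210.0)^0.1548 = 3.59 × 1.1989 = 4.3040 m/s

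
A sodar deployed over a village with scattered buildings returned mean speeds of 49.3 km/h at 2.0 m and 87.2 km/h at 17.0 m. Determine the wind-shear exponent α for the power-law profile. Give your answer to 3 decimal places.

Power law: V₂/V₁ = (z₂/z₁)^α ⇒ α = ln(V₂/V₁) / ln(z₂/z₁)
α = ln(87.2/49.3) / ln(17.0/2.0) = ln(1.7688) / ln(8.5000)
  = 0.57028 / 2.14007 = 0.26648

α ≈ 0.266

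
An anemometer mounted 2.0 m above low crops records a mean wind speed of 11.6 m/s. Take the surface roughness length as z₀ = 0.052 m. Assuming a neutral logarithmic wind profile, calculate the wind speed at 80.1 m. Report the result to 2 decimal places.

23.33 m/s

Log law: V(z) ∝ ln(z/z₀), so V₂/V₁ = ln(z₂/z₀) / ln(z₁/z₀).
ln(80.1/0.052) = 7.3398, ln(2.0/0.052) = 3.6497
V₂ = 11.6 × 7.3398/3.6497 = 11.6 × 2.0111 = 23.3286 m/s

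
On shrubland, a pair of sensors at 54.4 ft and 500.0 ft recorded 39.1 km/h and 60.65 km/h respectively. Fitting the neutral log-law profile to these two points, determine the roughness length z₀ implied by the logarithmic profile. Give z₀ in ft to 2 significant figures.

z₀ ≈ 0.97 ft

Log law: V(z) ∝ ln(z/z₀). With r = V₁/V₂ = 39.1/60.65 = 0.64468,
r · ln(z₂/z₀) = ln(z₁/z₀) ⇒ ln z₀ = (ln z₁ − r·ln z₂)/(1 − r)
ln z₀ = (3.99636 − 0.64468×6.21461) / 0.35532 = -0.0284
z₀ = exp(-0.0284) = 0.9720 ft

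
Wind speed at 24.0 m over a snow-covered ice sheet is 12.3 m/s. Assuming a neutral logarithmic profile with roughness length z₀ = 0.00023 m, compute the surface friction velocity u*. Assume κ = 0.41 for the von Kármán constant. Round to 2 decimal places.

u* ≈ 0.44 m/s

Log law: V(z) = (u*/κ) · ln(z/z₀) ⇒ u* = κ · V / ln(z/z₀)
u* = 0.41 × 12.3 / ln(24.0/0.00023) = 0.41 × 12.3 / 11.5555
   = 5.0430 / 11.5555 = 0.4364 m/s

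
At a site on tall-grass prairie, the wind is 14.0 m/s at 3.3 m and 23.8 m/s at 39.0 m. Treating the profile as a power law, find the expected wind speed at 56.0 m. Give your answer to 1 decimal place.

25.7 m/s

First find α: α = ln(V₂/V₁)/ln(z₂/z₁) = ln(23.8/14.0)/ln(39.0/3.3) = 0.53063/2.46964 = 0.2149
Extrapolate from 39.0 m to 56.0 m: V₃ = 23.8 × (56.0/39.0)^0.2149 = 23.8 × 1.0808 = 25.7239 m/s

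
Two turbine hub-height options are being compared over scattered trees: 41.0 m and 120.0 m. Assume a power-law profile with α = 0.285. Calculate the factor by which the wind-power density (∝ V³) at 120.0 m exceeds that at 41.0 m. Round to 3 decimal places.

Speed ratio: V_B/V_A = (z_B/z_A)^α = (120.0/41.0)^0.285 = (2.9268)^0.285 = 1.35807
Power-density ratio: P_B/P_A = (V_B/V_A)³ = (1.35807)³ = 2.50478

2.505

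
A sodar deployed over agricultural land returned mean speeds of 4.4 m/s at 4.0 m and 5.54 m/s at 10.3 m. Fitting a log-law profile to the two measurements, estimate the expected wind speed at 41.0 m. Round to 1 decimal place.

Log law: V ∝ ln(z/z₀). From the pair, with r = V₁/V₂ = 0.79422,
ln z₀ = (ln z₁ − r·ln z₂)/(1 − r) = (1.3863 − 0.79422×2.3321)/0.20578 = -2.2644 → z₀ = 0.1039 m
V₃ = V₁ · ln(z₃/z₀)/ln(z₁/z₀) = 4.4 × 5.9779/3.6506 = 7.2050 m/s

7.2 m/s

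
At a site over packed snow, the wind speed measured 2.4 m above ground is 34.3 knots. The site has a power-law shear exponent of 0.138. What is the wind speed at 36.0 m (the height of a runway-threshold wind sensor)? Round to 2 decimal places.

49.84 knots

Power-law profile: V₂ = V₁ · (z₂/z₁)^α
V₂ = 34.3 × (36.0/2.4)^0.138 = 34.3 × (15.0000)^0.138
    = 34.3 × 1.4531 = 49.8419 knots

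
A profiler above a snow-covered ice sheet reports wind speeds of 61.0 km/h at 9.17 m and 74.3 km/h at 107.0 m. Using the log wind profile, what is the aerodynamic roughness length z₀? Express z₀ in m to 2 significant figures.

Log law: V(z) ∝ ln(z/z₀). With r = V₁/V₂ = 61.0/74.3 = 0.82100,
r · ln(z₂/z₀) = ln(z₁/z₀) ⇒ ln z₀ = (ln z₁ − r·ln z₂)/(1 − r)
ln z₀ = (2.21594 − 0.82100×4.67283) / 0.17900 = -9.0525
z₀ = exp(-9.0525) = 0.0001171 m

z₀ ≈ 0.00012 m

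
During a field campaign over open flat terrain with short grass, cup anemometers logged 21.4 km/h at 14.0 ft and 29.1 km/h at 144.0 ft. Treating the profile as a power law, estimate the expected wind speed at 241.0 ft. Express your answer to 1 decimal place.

First find α: α = ln(V₂/V₁)/ln(z₂/z₁) = ln(29.1/21.4)/ln(144.0/14.0) = 0.30735/2.33076 = 0.1319
Extrapolate from 144.0 ft to 241.0 ft: V₃ = 29.1 × (241.0/144.0)^0.1319 = 29.1 × 1.0703 = 31.1448 km/h

31.1 km/h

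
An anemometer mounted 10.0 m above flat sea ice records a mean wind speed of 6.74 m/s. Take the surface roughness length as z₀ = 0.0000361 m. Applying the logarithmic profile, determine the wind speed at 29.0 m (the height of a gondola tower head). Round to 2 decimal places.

7.31 m/s

Log law: V(z) ∝ ln(z/z₀), so V₂/V₁ = ln(z₂/z₀) / ln(z₁/z₀).
ln(29.0/0.0000361) = 13.5965, ln(10.0/0.0000361) = 12.5318
V₂ = 6.74 × 13.5965/12.5318 = 6.74 × 1.0850 = 7.3126 m/s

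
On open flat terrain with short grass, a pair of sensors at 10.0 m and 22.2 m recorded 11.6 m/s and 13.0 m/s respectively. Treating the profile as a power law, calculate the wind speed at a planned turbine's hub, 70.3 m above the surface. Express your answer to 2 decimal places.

15.33 m/s

First find α: α = ln(V₂/V₁)/ln(z₂/z₁) = ln(13.0/11.6)/ln(22.2/10.0) = 0.11394/0.79751 = 0.1429
Extrapolate from 22.2 m to 70.3 m: V₃ = 13.0 × (70.3/22.2)^0.1429 = 13.0 × 1.1790 = 15.3274 m/s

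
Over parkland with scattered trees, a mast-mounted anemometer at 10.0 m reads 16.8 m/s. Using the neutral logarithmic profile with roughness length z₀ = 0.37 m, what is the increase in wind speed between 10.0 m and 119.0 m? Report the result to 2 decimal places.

12.62 m/s

Log law: V₂ = V₁ · ln(z₂/z₀)/ln(z₁/z₀) = 16.8 × 5.7734/3.2968 = 29.4199 m/s
ΔV = 29.4199 − 16.8 = 12.6199 m/s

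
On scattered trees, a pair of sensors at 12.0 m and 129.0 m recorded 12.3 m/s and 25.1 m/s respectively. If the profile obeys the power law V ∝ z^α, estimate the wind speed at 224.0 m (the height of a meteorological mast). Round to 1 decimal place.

29.6 m/s

First find α: α = ln(V₂/V₁)/ln(z₂/z₁) = ln(25.1/12.3)/ln(129.0/12.0) = 0.71327/2.37491 = 0.3003
Extrapolate from 129.0 m to 224.0 m: V₃ = 25.1 × (224.0/129.0)^0.3003 = 25.1 × 1.1803 = 29.6245 m/s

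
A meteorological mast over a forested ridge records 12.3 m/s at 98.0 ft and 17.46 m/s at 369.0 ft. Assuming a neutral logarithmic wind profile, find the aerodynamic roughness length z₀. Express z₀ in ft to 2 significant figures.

z₀ ≈ 4.2 ft

Log law: V(z) ∝ ln(z/z₀). With r = V₁/V₂ = 12.3/17.46 = 0.70447,
r · ln(z₂/z₀) = ln(z₁/z₀) ⇒ ln z₀ = (ln z₁ − r·ln z₂)/(1 − r)
ln z₀ = (4.58497 − 0.70447×5.91080) / 0.29553 = 1.4246
z₀ = exp(1.4246) = 4.156 ft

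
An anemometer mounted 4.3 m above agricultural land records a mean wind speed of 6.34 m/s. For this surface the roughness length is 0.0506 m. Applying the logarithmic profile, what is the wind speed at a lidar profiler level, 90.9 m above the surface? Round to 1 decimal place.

10.7 m/s

Log law: V(z) ∝ ln(z/z₀), so V₂/V₁ = ln(z₂/z₀) / ln(z₁/z₀).
ln(90.9/0.0506) = 7.4936, ln(4.3/0.0506) = 4.4424
V₂ = 6.34 × 7.4936/4.4424 = 6.34 × 1.6868 = 10.6944 m/s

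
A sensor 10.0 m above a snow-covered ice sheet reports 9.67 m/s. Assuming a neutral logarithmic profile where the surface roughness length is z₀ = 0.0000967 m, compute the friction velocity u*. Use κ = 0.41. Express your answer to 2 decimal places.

Log law: V(z) = (u*/κ) · ln(z/z₀) ⇒ u* = κ · V / ln(z/z₀)
u* = 0.41 × 9.67 / ln(10.0/0.0000967) = 0.41 × 9.67 / 11.5465
   = 3.9647 / 11.5465 = 0.3434 m/s

u* ≈ 0.34 m/s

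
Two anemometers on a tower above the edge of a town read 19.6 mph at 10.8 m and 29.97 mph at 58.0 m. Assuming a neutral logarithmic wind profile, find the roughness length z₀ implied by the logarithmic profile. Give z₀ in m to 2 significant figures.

z₀ ≈ 0.45 m

Log law: V(z) ∝ ln(z/z₀). With r = V₁/V₂ = 19.6/29.97 = 0.65399,
r · ln(z₂/z₀) = ln(z₁/z₀) ⇒ ln z₀ = (ln z₁ − r·ln z₂)/(1 − r)
ln z₀ = (2.37955 − 0.65399×4.06044) / 0.34601 = -0.7975
z₀ = exp(-0.7975) = 0.4505 m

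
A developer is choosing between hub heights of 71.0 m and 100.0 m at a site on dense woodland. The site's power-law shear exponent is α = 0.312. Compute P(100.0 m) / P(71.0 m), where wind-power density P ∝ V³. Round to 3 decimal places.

Speed ratio: V_B/V_A = (z_B/z_A)^α = (100.0/71.0)^0.312 = (1.4085)^0.312 = 1.11278
Power-density ratio: P_B/P_A = (V_B/V_A)³ = (1.11278)³ = 1.37791

1.378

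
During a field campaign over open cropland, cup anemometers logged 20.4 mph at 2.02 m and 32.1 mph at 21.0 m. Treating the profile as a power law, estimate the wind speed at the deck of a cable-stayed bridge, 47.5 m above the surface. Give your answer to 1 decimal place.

First find α: α = ln(V₂/V₁)/ln(z₂/z₁) = ln(32.1/20.4)/ln(21.0/2.02) = 0.45332/2.34142 = 0.1936
Extrapolate from 21.0 m to 47.5 m: V₃ = 32.1 × (47.5/21.0)^0.1936 = 32.1 × 1.1712 = 37.5954 mph

37.6 mph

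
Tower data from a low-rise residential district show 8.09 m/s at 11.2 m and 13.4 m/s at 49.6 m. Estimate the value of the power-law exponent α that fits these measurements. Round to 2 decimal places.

α ≈ 0.34

Power law: V₂/V₁ = (z₂/z₁)^α ⇒ α = ln(V₂/V₁) / ln(z₂/z₁)
α = ln(13.4/8.09) / ln(49.6/11.2) = ln(1.6564) / ln(4.4286)
  = 0.50463 / 1.48808 = 0.33911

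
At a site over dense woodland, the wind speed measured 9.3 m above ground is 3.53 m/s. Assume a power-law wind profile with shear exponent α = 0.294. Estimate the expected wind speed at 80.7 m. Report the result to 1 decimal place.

6.7 m/s

Power-law profile: V₂ = V₁ · (z₂/z₁)^α
V₂ = 3.53 × (80.7/9.3)^0.294 = 3.53 × (8.6774)^0.294
    = 3.53 × 1.8875 = 6.6629 m/s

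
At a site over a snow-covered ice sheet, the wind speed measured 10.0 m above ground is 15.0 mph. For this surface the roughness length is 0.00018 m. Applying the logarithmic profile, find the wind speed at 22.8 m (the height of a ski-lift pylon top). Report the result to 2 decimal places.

16.13 mph

Log law: V(z) ∝ ln(z/z₀), so V₂/V₁ = ln(z₂/z₀) / ln(z₁/z₀).
ln(22.8/0.00018) = 11.7493, ln(10.0/0.00018) = 10.9251
V₂ = 15.0 × 11.7493/10.9251 = 15.0 × 1.0754 = 16.1316 mph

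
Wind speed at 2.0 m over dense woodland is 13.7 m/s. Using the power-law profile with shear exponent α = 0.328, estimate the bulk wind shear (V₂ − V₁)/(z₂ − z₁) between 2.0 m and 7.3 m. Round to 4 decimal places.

Power law: V₂ = V₁ · (z₂/z₁)^α = 13.7 × (3.6500)^0.328 = 20.9485 m/s
ΔV/Δz = (20.9485 − 13.7)/(7.3 − 2.0) = 7.2485/5.3000 = 1.36764 m/s/m

1.3676 m/s/m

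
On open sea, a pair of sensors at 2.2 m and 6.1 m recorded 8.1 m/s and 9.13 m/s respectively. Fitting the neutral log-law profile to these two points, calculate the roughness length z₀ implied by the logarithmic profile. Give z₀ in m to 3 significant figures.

Log law: V(z) ∝ ln(z/z₀). With r = V₁/V₂ = 8.1/9.13 = 0.88719,
r · ln(z₂/z₀) = ln(z₁/z₀) ⇒ ln z₀ = (ln z₁ − r·ln z₂)/(1 − r)
ln z₀ = (0.78846 − 0.88719×1.80829) / 0.11281 = -7.2316
z₀ = exp(-7.2316) = 0.0007234 m

z₀ ≈ 0.000723 m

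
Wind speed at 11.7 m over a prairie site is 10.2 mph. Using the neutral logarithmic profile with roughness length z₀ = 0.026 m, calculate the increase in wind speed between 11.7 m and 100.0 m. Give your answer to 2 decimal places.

3.58 mph

Log law: V₂ = V₁ · ln(z₂/z₀)/ln(z₁/z₀) = 10.2 × 8.2548/6.1092 = 13.7823 mph
ΔV = 13.7823 − 10.2 = 3.5823 mph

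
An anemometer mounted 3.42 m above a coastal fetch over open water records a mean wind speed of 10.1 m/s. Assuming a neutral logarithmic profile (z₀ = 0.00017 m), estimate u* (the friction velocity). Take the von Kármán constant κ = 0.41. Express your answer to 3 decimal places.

Log law: V(z) = (u*/κ) · ln(z/z₀) ⇒ u* = κ · V / ln(z/z₀)
u* = 0.41 × 10.1 / ln(3.42/0.00017) = 0.41 × 10.1 / 9.9094
   = 4.1410 / 9.9094 = 0.4179 m/s

u* ≈ 0.418 m/s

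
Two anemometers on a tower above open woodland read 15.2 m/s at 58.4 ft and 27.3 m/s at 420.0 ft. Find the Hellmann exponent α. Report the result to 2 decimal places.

Power law: V₂/V₁ = (z₂/z₁)^α ⇒ α = ln(V₂/V₁) / ln(z₂/z₁)
α = ln(27.3/15.2) / ln(420.0/58.4) = ln(1.7961) / ln(7.1918)
  = 0.58559 / 1.97294 = 0.29681

α ≈ 0.30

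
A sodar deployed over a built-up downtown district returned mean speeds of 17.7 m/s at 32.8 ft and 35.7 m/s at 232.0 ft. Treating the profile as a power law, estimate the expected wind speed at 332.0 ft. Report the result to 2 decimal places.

First find α: α = ln(V₂/V₁)/ln(z₂/z₁) = ln(35.7/17.7)/ln(232.0/32.8) = 0.70159/1.95631 = 0.3586
Extrapolate from 232.0 ft to 332.0 ft: V₃ = 35.7 × (332.0/232.0)^0.3586 = 35.7 × 1.1372 = 40.5965 m/s

40.60 m/s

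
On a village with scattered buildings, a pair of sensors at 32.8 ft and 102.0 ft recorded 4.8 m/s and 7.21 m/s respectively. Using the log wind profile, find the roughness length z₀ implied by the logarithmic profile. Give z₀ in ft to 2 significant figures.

Log law: V(z) ∝ ln(z/z₀). With r = V₁/V₂ = 4.8/7.21 = 0.66574,
r · ln(z₂/z₀) = ln(z₁/z₀) ⇒ ln z₀ = (ln z₁ − r·ln z₂)/(1 − r)
ln z₀ = (3.49043 − 0.66574×4.62497) / 0.33426 = 1.2308
z₀ = exp(1.2308) = 3.424 ft

z₀ ≈ 3.4 ft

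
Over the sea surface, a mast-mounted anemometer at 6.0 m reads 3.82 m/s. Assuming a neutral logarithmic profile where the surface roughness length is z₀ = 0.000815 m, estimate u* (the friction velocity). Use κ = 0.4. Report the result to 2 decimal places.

u* ≈ 0.17 m/s

Log law: V(z) = (u*/κ) · ln(z/z₀) ⇒ u* = κ · V / ln(z/z₀)
u* = 0.4 × 3.82 / ln(6.0/0.000815) = 0.4 × 3.82 / 8.9041
   = 1.5280 / 8.9041 = 0.1716 m/s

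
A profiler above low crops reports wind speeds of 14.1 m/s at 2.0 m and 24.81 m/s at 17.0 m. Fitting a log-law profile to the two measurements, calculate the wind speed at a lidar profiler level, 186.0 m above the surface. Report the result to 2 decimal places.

Log law: V ∝ ln(z/z₀). From the pair, with r = V₁/V₂ = 0.56832,
ln z₀ = (ln z₁ − r·ln z₂)/(1 − r) = (0.6931 − 0.56832×2.8332)/0.43168 = -2.1243 → z₀ = 0.1195 m
V₃ = V₁ · ln(z₃/z₀)/ln(z₁/z₀) = 14.1 × 7.3501/2.8175 = 36.7835 m/s

36.78 m/s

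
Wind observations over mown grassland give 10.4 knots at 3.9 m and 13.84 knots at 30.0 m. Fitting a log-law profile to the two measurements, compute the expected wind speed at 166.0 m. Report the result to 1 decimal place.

Log law: V ∝ ln(z/z₀). From the pair, with r = V₁/V₂ = 0.75145,
ln z₀ = (ln z₁ − r·ln z₂)/(1 − r) = (1.3610 − 0.75145×3.4012)/0.24855 = -4.8071 → z₀ = 0.008171 m
V₃ = V₁ · ln(z₃/z₀)/ln(z₁/z₀) = 10.4 × 9.9191/6.1681 = 16.7246 knots

16.7 knots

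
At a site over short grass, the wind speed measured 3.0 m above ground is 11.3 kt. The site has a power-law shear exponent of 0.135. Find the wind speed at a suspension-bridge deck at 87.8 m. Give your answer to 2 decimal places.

Power-law profile: V₂ = V₁ · (z₂/z₁)^α
V₂ = 11.3 × (87.8/3.0)^0.135 = 11.3 × (29.2667)^0.135
    = 11.3 × 1.5775 = 17.8254 kt

17.83 kt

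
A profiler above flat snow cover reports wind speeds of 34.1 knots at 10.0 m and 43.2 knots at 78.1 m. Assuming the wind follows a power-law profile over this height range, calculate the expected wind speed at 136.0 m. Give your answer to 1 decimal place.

46.0 knots

First find α: α = ln(V₂/V₁)/ln(z₂/z₁) = ln(43.2/34.1)/ln(78.1/10.0) = 0.23654/2.05540 = 0.1151
Extrapolate from 78.1 m to 136.0 m: V₃ = 43.2 × (136.0/78.1)^0.1151 = 43.2 × 1.0659 = 46.0475 knots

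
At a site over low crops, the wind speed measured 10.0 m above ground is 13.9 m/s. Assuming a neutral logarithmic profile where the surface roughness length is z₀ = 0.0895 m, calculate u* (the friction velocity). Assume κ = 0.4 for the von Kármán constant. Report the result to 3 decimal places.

Log law: V(z) = (u*/κ) · ln(z/z₀) ⇒ u* = κ · V / ln(z/z₀)
u* = 0.4 × 13.9 / ln(10.0/0.0895) = 0.4 × 13.9 / 4.7161
   = 5.5600 / 4.7161 = 1.1789 m/s

u* ≈ 1.179 m/s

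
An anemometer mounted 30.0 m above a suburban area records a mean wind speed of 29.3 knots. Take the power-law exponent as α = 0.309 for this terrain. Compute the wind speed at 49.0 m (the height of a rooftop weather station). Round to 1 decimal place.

34.1 knots

Power-law profile: V₂ = V₁ · (z₂/z₁)^α
V₂ = 29.3 × (49.0/30.0)^0.309 = 29.3 × (1.6333)^0.309
    = 29.3 × 1.1637 = 34.0963 knots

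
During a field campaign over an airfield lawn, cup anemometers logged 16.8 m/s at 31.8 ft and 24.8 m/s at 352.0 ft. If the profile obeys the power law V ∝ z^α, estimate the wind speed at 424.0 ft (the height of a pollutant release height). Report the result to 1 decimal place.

First find α: α = ln(V₂/V₁)/ln(z₂/z₁) = ln(24.8/16.8)/ln(352.0/31.8) = 0.38946/2.40416 = 0.1620
Extrapolate from 352.0 ft to 424.0 ft: V₃ = 24.8 × (424.0/352.0)^0.1620 = 24.8 × 1.0306 = 25.5590 m/s

25.6 m/s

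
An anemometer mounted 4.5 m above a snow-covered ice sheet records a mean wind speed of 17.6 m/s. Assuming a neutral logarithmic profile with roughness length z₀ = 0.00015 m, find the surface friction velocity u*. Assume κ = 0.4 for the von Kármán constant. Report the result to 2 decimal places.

u* ≈ 0.68 m/s

Log law: V(z) = (u*/κ) · ln(z/z₀) ⇒ u* = κ · V / ln(z/z₀)
u* = 0.4 × 17.6 / ln(4.5/0.00015) = 0.4 × 17.6 / 10.3090
   = 7.0400 / 10.3090 = 0.6829 m/s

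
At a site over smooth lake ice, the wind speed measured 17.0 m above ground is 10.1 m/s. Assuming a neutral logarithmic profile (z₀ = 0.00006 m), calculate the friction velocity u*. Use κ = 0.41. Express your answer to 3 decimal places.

Log law: V(z) = (u*/κ) · ln(z/z₀) ⇒ u* = κ · V / ln(z/z₀)
u* = 0.41 × 10.1 / ln(17.0/0.00006) = 0.41 × 10.1 / 12.5544
   = 4.1410 / 12.5544 = 0.3298 m/s

u* ≈ 0.330 m/s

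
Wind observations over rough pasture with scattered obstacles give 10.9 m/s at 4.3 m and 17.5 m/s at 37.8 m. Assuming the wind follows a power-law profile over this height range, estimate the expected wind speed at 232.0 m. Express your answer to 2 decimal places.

25.98 m/s

First find α: α = ln(V₂/V₁)/ln(z₂/z₁) = ln(17.5/10.9)/ln(37.8/4.3) = 0.47344/2.17369 = 0.2178
Extrapolate from 37.8 m to 232.0 m: V₃ = 17.5 × (232.0/37.8)^0.2178 = 17.5 × 1.4847 = 25.9816 m/s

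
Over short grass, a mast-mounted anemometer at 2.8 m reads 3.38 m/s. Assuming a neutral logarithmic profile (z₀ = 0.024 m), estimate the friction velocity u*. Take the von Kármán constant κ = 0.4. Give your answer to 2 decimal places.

u* ≈ 0.28 m/s

Log law: V(z) = (u*/κ) · ln(z/z₀) ⇒ u* = κ · V / ln(z/z₀)
u* = 0.4 × 3.38 / ln(2.8/0.024) = 0.4 × 3.38 / 4.7593
   = 1.3520 / 4.7593 = 0.2841 m/s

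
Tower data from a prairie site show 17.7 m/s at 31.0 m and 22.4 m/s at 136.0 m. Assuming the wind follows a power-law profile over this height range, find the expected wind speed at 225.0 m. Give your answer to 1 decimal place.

First find α: α = ln(V₂/V₁)/ln(z₂/z₁) = ln(22.4/17.7)/ln(136.0/31.0) = 0.23550/1.47867 = 0.1593
Extrapolate from 136.0 m to 225.0 m: V₃ = 22.4 × (225.0/136.0)^0.1593 = 22.4 × 1.0835 = 24.2700 m/s

24.3 m/s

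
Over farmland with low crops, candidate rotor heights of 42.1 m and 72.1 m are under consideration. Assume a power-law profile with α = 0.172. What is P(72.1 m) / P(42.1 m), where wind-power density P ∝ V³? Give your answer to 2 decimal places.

1.32

Speed ratio: V_B/V_A = (z_B/z_A)^α = (72.1/42.1)^0.172 = (1.7126)^0.172 = 1.09695
Power-density ratio: P_B/P_A = (V_B/V_A)³ = (1.09695)³ = 1.31997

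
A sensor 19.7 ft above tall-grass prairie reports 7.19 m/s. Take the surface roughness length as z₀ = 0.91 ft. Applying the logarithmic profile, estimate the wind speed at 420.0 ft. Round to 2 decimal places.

Log law: V(z) ∝ ln(z/z₀), so V₂/V₁ = ln(z₂/z₀) / ln(z₁/z₀).
ln(420.0/0.91) = 6.1346, ln(19.7/0.91) = 3.0749
V₂ = 7.19 × 6.1346/3.0749 = 7.19 × 1.9950 = 14.3442 m/s

14.34 m/s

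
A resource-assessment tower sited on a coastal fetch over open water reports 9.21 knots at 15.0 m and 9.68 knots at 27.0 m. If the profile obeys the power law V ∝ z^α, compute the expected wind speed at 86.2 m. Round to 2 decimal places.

10.68 knots

First find α: α = ln(V₂/V₁)/ln(z₂/z₁) = ln(9.68/9.21)/ln(27.0/15.0) = 0.04977/0.58779 = 0.0847
Extrapolate from 27.0 m to 86.2 m: V₃ = 9.68 × (86.2/27.0)^0.0847 = 9.68 × 1.1033 = 10.6798 knots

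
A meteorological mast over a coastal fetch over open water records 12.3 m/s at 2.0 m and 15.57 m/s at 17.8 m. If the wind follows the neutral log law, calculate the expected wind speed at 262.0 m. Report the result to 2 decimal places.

19.59 m/s

Log law: V ∝ ln(z/z₀). From the pair, with r = V₁/V₂ = 0.78998,
ln z₀ = (ln z₁ − r·ln z₂)/(1 − r) = (0.6931 − 0.78998×2.8792)/0.21002 = -7.5296 → z₀ = 0.0005369 m
V₃ = V₁ · ln(z₃/z₀)/ln(z₁/z₀) = 12.3 × 13.0980/8.2228 = 19.5926 m/s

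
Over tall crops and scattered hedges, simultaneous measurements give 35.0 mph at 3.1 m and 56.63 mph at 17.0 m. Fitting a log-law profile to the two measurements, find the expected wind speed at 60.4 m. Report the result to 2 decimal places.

Log law: V ∝ ln(z/z₀). From the pair, with r = V₁/V₂ = 0.61805,
ln z₀ = (ln z₁ − r·ln z₂)/(1 − r) = (1.1314 − 0.61805×2.8332)/0.38195 = -1.6223 → z₀ = 0.1974 m
V₃ = V₁ · ln(z₃/z₀)/ln(z₁/z₀) = 35.0 × 5.7233/2.7537 = 72.7434 mph

72.74 mph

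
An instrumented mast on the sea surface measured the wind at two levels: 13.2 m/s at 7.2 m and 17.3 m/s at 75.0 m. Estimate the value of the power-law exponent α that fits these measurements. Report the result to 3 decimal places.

Power law: V₂/V₁ = (z₂/z₁)^α ⇒ α = ln(V₂/V₁) / ln(z₂/z₁)
α = ln(17.3/13.2) / ln(75.0/7.2) = ln(1.3106) / ln(10.4167)
  = 0.27049 / 2.34341 = 0.11543

α ≈ 0.115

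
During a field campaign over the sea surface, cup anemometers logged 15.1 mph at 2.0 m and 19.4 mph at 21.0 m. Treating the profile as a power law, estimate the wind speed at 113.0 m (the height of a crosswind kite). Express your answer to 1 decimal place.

First find α: α = ln(V₂/V₁)/ln(z₂/z₁) = ln(19.4/15.1)/ln(21.0/2.0) = 0.25058/2.35138 = 0.1066
Extrapolate from 21.0 m to 113.0 m: V₃ = 19.4 × (113.0/21.0)^0.1066 = 19.4 × 1.1964 = 23.2106 mph

23.2 mph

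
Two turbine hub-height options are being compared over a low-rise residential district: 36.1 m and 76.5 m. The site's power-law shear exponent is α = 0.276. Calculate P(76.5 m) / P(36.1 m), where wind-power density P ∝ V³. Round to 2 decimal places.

Speed ratio: V_B/V_A = (z_B/z_A)^α = (76.5/36.1)^0.276 = (2.1191)^0.276 = 1.23032
Power-density ratio: P_B/P_A = (V_B/V_A)³ = (1.23032)³ = 1.86233

1.86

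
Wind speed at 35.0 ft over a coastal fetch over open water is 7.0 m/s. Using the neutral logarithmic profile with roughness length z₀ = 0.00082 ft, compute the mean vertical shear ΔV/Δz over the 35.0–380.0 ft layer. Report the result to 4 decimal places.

Log law: V₂ = V₁ · ln(z₂/z₀)/ln(z₁/z₀) = 7.0 × 13.0464/10.6616 = 8.5658 m/s
ΔV/Δz = (8.5658 − 7.0)/(380.0 − 35.0) = 1.5658/345.0000 = 0.00454 m/s/ft

0.0045 m/s/ft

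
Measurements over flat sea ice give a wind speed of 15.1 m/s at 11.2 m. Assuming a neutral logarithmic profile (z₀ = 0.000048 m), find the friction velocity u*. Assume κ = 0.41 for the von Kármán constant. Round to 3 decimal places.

Log law: V(z) = (u*/κ) · ln(z/z₀) ⇒ u* = κ · V / ln(z/z₀)
u* = 0.41 × 15.1 / ln(11.2/0.000048) = 0.41 × 15.1 / 12.3602
   = 6.1910 / 12.3602 = 0.5009 m/s

u* ≈ 0.501 m/s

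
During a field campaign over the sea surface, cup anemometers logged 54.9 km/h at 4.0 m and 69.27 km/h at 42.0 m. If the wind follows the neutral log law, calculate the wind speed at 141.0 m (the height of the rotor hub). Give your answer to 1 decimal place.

Log law: V ∝ ln(z/z₀). From the pair, with r = V₁/V₂ = 0.79255,
ln z₀ = (ln z₁ − r·ln z₂)/(1 − r) = (1.3863 − 0.79255×3.7377)/0.20745 = -7.5970 → z₀ = 0.0005019 m
V₃ = V₁ · ln(z₃/z₀)/ln(z₁/z₀) = 54.9 × 12.5458/8.9833 = 76.6714 km/h

76.7 km/h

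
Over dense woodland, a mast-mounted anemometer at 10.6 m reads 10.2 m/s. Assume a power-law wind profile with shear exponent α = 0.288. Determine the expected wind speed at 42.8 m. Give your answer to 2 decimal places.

15.25 m/s

Power-law profile: V₂ = V₁ · (z₂/z₁)^α
V₂ = 10.2 × (42.8/10.6)^0.288 = 10.2 × (4.0377)^0.288
    = 10.2 × 1.4947 = 15.2464 m/s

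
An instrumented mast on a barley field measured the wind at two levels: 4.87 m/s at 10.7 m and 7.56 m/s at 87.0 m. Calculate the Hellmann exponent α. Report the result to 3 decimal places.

α ≈ 0.210

Power law: V₂/V₁ = (z₂/z₁)^α ⇒ α = ln(V₂/V₁) / ln(z₂/z₁)
α = ln(7.56/4.87) / ln(87.0/10.7) = ln(1.5524) / ln(8.1308)
  = 0.43978 / 2.09566 = 0.20985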